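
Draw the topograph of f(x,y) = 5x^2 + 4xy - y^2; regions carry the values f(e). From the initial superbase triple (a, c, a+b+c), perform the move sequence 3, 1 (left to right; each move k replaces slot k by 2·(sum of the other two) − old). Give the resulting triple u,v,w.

start (5,-1,8) = (f(1,0),f(0,1),f(1,1))
replace slot 3: 2·(5+(-1)) − 8 = 0 → (5,-1,0)
replace slot 1: 2·((-1)+0) − 5 = -7 → (-7,-1,0)

-7,-1,0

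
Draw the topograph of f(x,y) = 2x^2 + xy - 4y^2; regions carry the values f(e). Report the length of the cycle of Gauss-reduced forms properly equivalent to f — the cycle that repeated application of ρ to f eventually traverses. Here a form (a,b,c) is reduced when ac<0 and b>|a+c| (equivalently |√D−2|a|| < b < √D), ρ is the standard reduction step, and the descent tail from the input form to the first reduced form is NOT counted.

D = 33, ⌊√D⌋ = 5
descent: ρ → (-4,-1,2)
descent: ρ → (2,5,-1)  [lands on river]
river: ρ → (-1,5,2)
river: ρ → (2,3,-3)
river: ρ → (-3,3,2)
ρ-cycle length = 4 (tail of 2 descent steps not counted)

4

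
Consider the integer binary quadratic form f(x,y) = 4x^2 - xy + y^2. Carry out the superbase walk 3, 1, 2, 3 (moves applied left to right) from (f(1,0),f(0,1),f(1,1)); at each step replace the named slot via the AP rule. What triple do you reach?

start (4,1,4) = (f(1,0),f(0,1),f(1,1))
replace slot 3: 2·(4+1) − 4 = 6 → (4,1,6)
replace slot 1: 2·(1+6) − 4 = 10 → (10,1,6)
replace slot 2: 2·(10+6) − 1 = 31 → (10,31,6)
replace slot 3: 2·(10+31) − 6 = 76 → (10,31,76)

10,31,76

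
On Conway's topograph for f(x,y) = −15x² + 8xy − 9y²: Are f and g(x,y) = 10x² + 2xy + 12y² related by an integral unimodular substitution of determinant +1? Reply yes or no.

D₁ = -476, D₂ = -476
f is negative-definite; reduce −f:
−f: flip: (15,-8,9)→(9,8,15)
−f: reduced (well bottom): (9,8,15) with a≤c, −a<b≤a
flip sign back: reduced form of f is (-9,-8,-15)
g: reduced (well bottom): (10,2,12) with a≤c, −a<b≤a
reduced forms (-9, -8, -15) vs (10, 2, 12) ⇒ inequivalent

no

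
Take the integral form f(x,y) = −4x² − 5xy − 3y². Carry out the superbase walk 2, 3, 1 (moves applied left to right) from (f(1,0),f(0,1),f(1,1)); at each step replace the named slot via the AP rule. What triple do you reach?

start (-4,-3,-12) = (f(1,0),f(0,1),f(1,1))
replace slot 2: 2·((-4)+(-12)) − (-3) = -29 → (-4,-29,-12)
replace slot 3: 2·((-4)+(-29)) − (-12) = -54 → (-4,-29,-54)
replace slot 1: 2·((-29)+(-54)) − (-4) = -162 → (-162,-29,-54)

-162,-29,-54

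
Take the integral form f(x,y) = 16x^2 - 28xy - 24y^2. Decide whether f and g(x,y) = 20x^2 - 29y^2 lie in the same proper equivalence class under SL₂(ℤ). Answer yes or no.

D₁ = 2320, D₂ = 2320
river cycle of f (length 10): (-24, 28, 16), (16, 36, -16), (-16, 28, 24), (24, 20, -20), (-20, 20, 24), (24, 28, -16), (-16, 36, 16), (16, 28, -24), (-24, 20, 20), (20, 20, -24)
river cycle of g (length 6): (20, 40, -9), (-9, 32, 36), (36, 40, -5), (-5, 40, 36), (36, 32, -9), (-9, 40, 20)
cycles differ ⇒ inequivalent

no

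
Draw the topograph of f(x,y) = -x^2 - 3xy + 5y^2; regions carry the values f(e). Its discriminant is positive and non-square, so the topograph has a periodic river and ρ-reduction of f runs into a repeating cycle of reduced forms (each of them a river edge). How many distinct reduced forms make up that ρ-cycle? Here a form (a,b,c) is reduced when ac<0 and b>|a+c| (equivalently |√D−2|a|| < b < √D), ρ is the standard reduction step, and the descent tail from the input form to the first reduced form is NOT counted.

D = 29, ⌊√D⌋ = 5
descent: ρ → (5,3,-1)
descent: ρ → (-1,5,1)  [lands on river]
river: ρ → (1,5,-1)
ρ-cycle length = 2 (tail of 2 descent steps not counted)

2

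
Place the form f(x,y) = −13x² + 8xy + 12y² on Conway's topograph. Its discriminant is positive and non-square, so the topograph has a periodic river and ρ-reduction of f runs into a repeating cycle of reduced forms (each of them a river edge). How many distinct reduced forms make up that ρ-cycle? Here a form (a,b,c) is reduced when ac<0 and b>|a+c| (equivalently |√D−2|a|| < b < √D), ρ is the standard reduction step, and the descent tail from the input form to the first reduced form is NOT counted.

D = 688, ⌊√D⌋ = 26
river: ρ → (12,16,-9)
river: ρ → (-9,20,8)
river: ρ → (8,12,-17)
river: ρ → (-17,22,3)
river: ρ → (3,26,-1)
river: ρ → (-1,26,3)
river: ρ → (3,22,-17)
river: ρ → (-17,12,8)
river: ρ → (8,20,-9)
river: ρ → (-9,16,12)
river: ρ → (12,8,-13)
river: ρ → (-13,18,7)
river: ρ → (7,24,-4)
river: ρ → (-4,24,7)
river: ρ → (7,18,-13)
river: ρ → (-13,8,12)
ρ-cycle length = 16 (tail of 0 descent steps not counted)

16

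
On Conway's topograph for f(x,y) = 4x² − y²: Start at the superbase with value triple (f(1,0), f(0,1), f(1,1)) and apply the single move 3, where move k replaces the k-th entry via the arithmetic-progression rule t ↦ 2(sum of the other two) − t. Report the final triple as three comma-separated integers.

start (4,-1,3) = (f(1,0),f(0,1),f(1,1))
replace slot 3: 2·(4+(-1)) − 3 = 3 → (4,-1,3)

4,-1,3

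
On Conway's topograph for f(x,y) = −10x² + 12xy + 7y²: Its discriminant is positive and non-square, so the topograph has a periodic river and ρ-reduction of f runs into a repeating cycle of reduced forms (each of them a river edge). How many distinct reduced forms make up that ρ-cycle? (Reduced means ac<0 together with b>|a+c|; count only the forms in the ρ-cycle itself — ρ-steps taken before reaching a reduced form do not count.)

D = 424, ⌊√D⌋ = 20
river: ρ → (7,16,-6)
river: ρ → (-6,20,1)
river: ρ → (1,20,-6)
river: ρ → (-6,16,7)
river: ρ → (7,12,-10)
river: ρ → (-10,8,9)
river: ρ → (9,10,-9)
river: ρ → (-9,8,10)
river: ρ → (10,12,-7)
river: ρ → (-7,16,6)
river: ρ → (6,20,-1)
river: ρ → (-1,20,6)
river: ρ → (6,16,-7)
river: ρ → (-7,12,10)
river: ρ → (10,8,-9)
river: ρ → (-9,10,9)
river: ρ → (9,8,-10)
river: ρ → (-10,12,7)
ρ-cycle length = 18 (tail of 0 descent steps not counted)

18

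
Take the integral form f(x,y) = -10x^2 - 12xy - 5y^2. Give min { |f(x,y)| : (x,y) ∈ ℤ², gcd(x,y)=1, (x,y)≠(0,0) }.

translate: b→-8 (≡12 mod 20), so (10,12,5)→(10,-8,3)
flip: (10,-8,3)→(3,8,10)
translate: b→2 (≡8 mod 6), so (3,8,10)→(3,2,5)
reduced (well bottom): (3,2,5) with a≤c, −a<b≤a
well minimum |f| = |-3| = 3 (negative-definite)

3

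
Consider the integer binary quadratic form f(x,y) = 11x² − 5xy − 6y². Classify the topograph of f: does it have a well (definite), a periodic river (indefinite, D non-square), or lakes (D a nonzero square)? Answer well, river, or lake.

D = b²−4ac = (-5)² − 4·11·(-6) = 289
D = 17² is a perfect square ⇒ form factors over ℤ ⇒ lakes

lake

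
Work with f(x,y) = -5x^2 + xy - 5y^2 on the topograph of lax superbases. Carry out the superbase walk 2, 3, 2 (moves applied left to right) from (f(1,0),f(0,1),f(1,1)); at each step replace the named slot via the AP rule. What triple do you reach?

start (-5,-5,-9) = (f(1,0),f(0,1),f(1,1))
replace slot 2: 2·((-5)+(-9)) − (-5) = -23 → (-5,-23,-9)
replace slot 3: 2·((-5)+(-23)) − (-9) = -47 → (-5,-23,-47)
replace slot 2: 2·((-5)+(-47)) − (-23) = -81 → (-5,-81,-47)

-5,-81,-47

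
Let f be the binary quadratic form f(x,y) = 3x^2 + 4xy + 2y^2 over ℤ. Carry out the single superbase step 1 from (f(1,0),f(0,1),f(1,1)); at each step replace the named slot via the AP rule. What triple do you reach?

start (3,2,9) = (f(1,0),f(0,1),f(1,1))
replace slot 1: 2·(2+9) − 3 = 19 → (19,2,9)

19,2,9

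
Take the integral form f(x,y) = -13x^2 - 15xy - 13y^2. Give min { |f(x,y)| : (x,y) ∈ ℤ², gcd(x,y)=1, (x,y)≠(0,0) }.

translate: b→-11 (≡15 mod 26), so (13,15,13)→(13,-11,11)
flip: (13,-11,11)→(11,11,13)
reduced (well bottom): (11,11,13) with a≤c, −a<b≤a
well minimum |f| = |-11| = 11 (negative-definite)

11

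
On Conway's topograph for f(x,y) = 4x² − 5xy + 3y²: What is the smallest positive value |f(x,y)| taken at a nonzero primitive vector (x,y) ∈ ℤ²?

translate: b→3 (≡-5 mod 8), so (4,-5,3)→(4,3,2)
flip: (4,3,2)→(2,-3,4)
translate: b→1 (≡-3 mod 4), so (2,-3,4)→(2,1,3)
reduced (well bottom): (2,1,3) with a≤c, −a<b≤a
well minimum = a = 2

2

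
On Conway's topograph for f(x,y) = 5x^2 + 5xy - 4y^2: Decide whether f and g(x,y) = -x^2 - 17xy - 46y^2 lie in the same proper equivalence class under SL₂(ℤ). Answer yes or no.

D₁ = 105, D₂ = 105
river cycle of f (length 6): (-4, 3, 6), (6, 9, -1), (-1, 9, 6), (6, 3, -4), (-4, 5, 5), (5, 5, -4)
river cycle of g (length 6): (-1, 9, 6), (6, 3, -4), (-4, 5, 5), (5, 5, -4), (-4, 3, 6), (6, 9, -1)
cycles coincide ⇒ equivalent

yes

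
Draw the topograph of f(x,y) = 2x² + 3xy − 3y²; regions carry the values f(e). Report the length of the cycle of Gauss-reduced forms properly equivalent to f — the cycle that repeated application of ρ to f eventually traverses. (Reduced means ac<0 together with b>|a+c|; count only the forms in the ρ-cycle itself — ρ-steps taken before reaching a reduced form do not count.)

D = 33, ⌊√D⌋ = 5
river: ρ → (-3,3,2)
river: ρ → (2,5,-1)
river: ρ → (-1,5,2)
river: ρ → (2,3,-3)
ρ-cycle length = 4 (tail of 0 descent steps not counted)

4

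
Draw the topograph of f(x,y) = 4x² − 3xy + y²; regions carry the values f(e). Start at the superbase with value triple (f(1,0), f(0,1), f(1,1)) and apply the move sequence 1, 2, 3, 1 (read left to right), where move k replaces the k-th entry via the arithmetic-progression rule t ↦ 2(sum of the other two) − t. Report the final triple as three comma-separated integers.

start (4,1,2) = (f(1,0),f(0,1),f(1,1))
replace slot 1: 2·(1+2) − 4 = 2 → (2,1,2)
replace slot 2: 2·(2+2) − 1 = 7 → (2,7,2)
replace slot 3: 2·(2+7) − 2 = 16 → (2,7,16)
replace slot 1: 2·(7+16) − 2 = 44 → (44,7,16)

44,7,16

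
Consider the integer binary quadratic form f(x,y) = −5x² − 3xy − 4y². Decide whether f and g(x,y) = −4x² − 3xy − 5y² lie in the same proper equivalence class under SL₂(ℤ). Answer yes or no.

D₁ = -71, D₂ = -71
f is negative-definite; reduce −f:
−f: flip: (5,3,4)→(4,-3,5)
−f: reduced (well bottom): (4,-3,5) with a≤c, −a<b≤a
flip sign back: reduced form of f is (-4,3,-5)
g is negative-definite; reduce −g:
−g: reduced (well bottom): (4,3,5) with a≤c, −a<b≤a
flip sign back: reduced form of g is (-4,-3,-5)
reduced forms (-4, 3, -5) vs (-4, -3, -5) ⇒ inequivalent

no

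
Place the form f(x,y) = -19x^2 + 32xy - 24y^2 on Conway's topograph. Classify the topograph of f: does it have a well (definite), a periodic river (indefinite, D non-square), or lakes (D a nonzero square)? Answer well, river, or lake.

D = b²−4ac = 32² − 4·(-19)·(-24) = -800
D < 0 ⇒ definite ⇒ every region one sign ⇒ single well

well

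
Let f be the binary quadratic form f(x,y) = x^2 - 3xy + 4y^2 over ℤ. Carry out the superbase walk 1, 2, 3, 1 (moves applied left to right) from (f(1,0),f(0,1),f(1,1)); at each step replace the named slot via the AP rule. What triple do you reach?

start (1,4,2) = (f(1,0),f(0,1),f(1,1))
replace slot 1: 2·(4+2) − 1 = 11 → (11,4,2)
replace slot 2: 2·(11+2) − 4 = 22 → (11,22,2)
replace slot 3: 2·(11+22) − 2 = 64 → (11,22,64)
replace slot 1: 2·(22+64) − 11 = 161 → (161,22,64)

161,22,64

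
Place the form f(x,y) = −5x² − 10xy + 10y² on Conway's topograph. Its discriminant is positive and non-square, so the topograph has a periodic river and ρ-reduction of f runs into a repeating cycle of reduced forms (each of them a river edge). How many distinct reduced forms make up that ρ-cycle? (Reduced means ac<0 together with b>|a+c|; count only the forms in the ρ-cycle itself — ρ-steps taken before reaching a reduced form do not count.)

D = 300, ⌊√D⌋ = 17
descent: ρ → (10,10,-5)  [lands on river]
river: ρ → (-5,10,10)
ρ-cycle length = 2 (tail of 1 descent step not counted)

2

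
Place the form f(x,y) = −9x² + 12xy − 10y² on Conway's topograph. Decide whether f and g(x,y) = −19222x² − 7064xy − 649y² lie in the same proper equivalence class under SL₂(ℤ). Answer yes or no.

D₁ = -216, D₂ = -216
f is negative-definite; reduce −f:
−f: translate: b→6 (≡-12 mod 18), so (9,-12,10)→(9,6,7)
−f: flip: (9,6,7)→(7,-6,9)
−f: reduced (well bottom): (7,-6,9) with a≤c, −a<b≤a
flip sign back: reduced form of f is (-7,6,-9)
g is negative-definite; reduce −g:
−g: flip: (19222,7064,649)→(649,-7064,19222)
−g: translate: b→-574 (≡-7064 mod 1298), so (649,-7064,19222)→(649,-574,127)
−g: flip: (649,-574,127)→(127,574,649)
−g: translate: b→66 (≡574 mod 254), so (127,574,649)→(127,66,9)
−g: flip: (127,66,9)→(9,-66,127)
−g: translate: b→6 (≡-66 mod 18), so (9,-66,127)→(9,6,7)
−g: flip: (9,6,7)→(7,-6,9)
−g: reduced (well bottom): (7,-6,9) with a≤c, −a<b≤a
flip sign back: reduced form of g is (-7,6,-9)
reduced forms (-7, 6, -9) vs (-7, 6, -9) ⇒ equivalent

yes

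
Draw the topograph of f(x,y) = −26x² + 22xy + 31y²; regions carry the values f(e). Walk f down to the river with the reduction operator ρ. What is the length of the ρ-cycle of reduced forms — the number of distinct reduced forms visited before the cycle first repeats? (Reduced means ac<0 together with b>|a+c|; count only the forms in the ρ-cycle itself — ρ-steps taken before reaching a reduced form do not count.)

D = 3708, ⌊√D⌋ = 60
river: ρ → (31,40,-17)
river: ρ → (-17,28,43)
river: ρ → (43,58,-2)
river: ρ → (-2,58,43)
river: ρ → (43,28,-17)
river: ρ → (-17,40,31)
river: ρ → (31,22,-26)
river: ρ → (-26,30,27)
river: ρ → (27,24,-29)
river: ρ → (-29,34,22)
river: ρ → (22,54,-9)
river: ρ → (-9,54,22)
river: ρ → (22,34,-29)
river: ρ → (-29,24,27)
river: ρ → (27,30,-26)
river: ρ → (-26,22,31)
ρ-cycle length = 16 (tail of 0 descent steps not counted)

16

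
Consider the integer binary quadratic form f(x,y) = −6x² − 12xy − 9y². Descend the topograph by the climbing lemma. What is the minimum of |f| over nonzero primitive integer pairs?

translate: b→0 (≡12 mod 12), so (6,12,9)→(6,0,3)
flip: (6,0,3)→(3,0,6)
reduced (well bottom): (3,0,6) with a≤c, −a<b≤a
well minimum |f| = |-3| = 3 (negative-definite)

3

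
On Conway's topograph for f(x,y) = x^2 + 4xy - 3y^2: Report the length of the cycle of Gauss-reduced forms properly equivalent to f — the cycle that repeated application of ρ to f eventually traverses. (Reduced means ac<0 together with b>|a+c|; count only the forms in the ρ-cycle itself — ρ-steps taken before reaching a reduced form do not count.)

D = 28, ⌊√D⌋ = 5
river: ρ → (-3,2,2)
river: ρ → (2,2,-3)
river: ρ → (-3,4,1)
river: ρ → (1,4,-3)
ρ-cycle length = 4 (tail of 0 descent steps not counted)

4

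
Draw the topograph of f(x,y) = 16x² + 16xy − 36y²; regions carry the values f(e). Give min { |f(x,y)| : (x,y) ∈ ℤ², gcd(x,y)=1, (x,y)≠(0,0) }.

descent: ρ → (-36,-16,16)
descent: ρ → (16,48,-4)  [lands on river]
river: ρ → (-4,48,16)
closes: descent 2, river 2
min |a| on river = 4

4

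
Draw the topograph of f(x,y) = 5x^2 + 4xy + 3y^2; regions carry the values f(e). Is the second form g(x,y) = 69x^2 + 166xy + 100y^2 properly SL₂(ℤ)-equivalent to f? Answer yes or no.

D₁ = -44, D₂ = -44
f: flip: (5,4,3)→(3,-4,5)
f: translate: b→2 (≡-4 mod 6), so (3,-4,5)→(3,2,4)
f: reduced (well bottom): (3,2,4) with a≤c, −a<b≤a
g: translate: b→28 (≡166 mod 138), so (69,166,100)→(69,28,3)
g: flip: (69,28,3)→(3,-28,69)
g: translate: b→2 (≡-28 mod 6), so (3,-28,69)→(3,2,4)
g: reduced (well bottom): (3,2,4) with a≤c, −a<b≤a
reduced forms (3, 2, 4) vs (3, 2, 4) ⇒ equivalent

yes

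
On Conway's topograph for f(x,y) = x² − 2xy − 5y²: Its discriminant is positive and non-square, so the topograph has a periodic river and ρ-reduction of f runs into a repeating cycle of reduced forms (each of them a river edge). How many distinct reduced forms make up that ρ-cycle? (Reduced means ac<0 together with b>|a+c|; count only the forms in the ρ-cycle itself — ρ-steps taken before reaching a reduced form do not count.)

D = 24, ⌊√D⌋ = 4
descent: ρ → (-5,2,1)
descent: ρ → (1,4,-2)  [lands on river]
river: ρ → (-2,4,1)
ρ-cycle length = 2 (tail of 2 descent steps not counted)

2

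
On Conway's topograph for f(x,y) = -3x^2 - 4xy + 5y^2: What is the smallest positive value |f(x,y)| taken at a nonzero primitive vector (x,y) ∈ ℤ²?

descent: ρ → (5,4,-3)  [lands on river]
river: ρ → (-3,8,1)
river: ρ → (1,8,-3)
river: ρ → (-3,4,5)
river: ρ → (5,6,-2)
river: ρ → (-2,6,5)
closes: descent 1, river 6
min |a| on river = 1

1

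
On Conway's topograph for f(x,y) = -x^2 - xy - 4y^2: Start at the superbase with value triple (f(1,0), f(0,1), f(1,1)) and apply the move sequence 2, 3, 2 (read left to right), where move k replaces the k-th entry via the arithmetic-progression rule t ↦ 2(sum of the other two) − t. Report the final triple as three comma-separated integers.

start (-1,-4,-6) = (f(1,0),f(0,1),f(1,1))
replace slot 2: 2·((-1)+(-6)) − (-4) = -10 → (-1,-10,-6)
replace slot 3: 2·((-1)+(-10)) − (-6) = -16 → (-1,-10,-16)
replace slot 2: 2·((-1)+(-16)) − (-10) = -24 → (-1,-24,-16)

-1,-24,-16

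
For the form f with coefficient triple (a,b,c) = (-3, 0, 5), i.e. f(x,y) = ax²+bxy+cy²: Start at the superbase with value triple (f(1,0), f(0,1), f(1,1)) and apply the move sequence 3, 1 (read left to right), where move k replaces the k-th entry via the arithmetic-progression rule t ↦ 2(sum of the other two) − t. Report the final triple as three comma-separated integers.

start (-3,5,2) = (f(1,0),f(0,1),f(1,1))
replace slot 3: 2·((-3)+5) − 2 = 2 → (-3,5,2)
replace slot 1: 2·(5+2) − (-3) = 17 → (17,5,2)

17,5,2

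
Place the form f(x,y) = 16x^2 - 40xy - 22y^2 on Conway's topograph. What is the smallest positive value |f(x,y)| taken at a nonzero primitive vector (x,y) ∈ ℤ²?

descent: ρ → (-22,40,16)  [lands on river]
river: ρ → (16,24,-38)
river: ρ → (-38,52,2)
river: ρ → (2,52,-38)
river: ρ → (-38,24,16)
river: ρ → (16,40,-22)
river: ρ → (-22,48,8)
river: ρ → (8,48,-22)
closes: descent 1, river 8
min |a| on river = 2

2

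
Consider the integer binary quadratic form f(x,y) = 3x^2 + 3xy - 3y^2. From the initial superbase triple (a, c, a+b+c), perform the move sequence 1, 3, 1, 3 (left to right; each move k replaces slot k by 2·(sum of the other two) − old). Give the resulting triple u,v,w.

start (3,-3,3) = (f(1,0),f(0,1),f(1,1))
replace slot 1: 2·((-3)+3) − 3 = -3 → (-3,-3,3)
replace slot 3: 2·((-3)+(-3)) − 3 = -15 → (-3,-3,-15)
replace slot 1: 2·((-3)+(-15)) − (-3) = -33 → (-33,-3,-15)
replace slot 3: 2·((-33)+(-3)) − (-15) = -57 → (-33,-3,-57)

-33,-3,-57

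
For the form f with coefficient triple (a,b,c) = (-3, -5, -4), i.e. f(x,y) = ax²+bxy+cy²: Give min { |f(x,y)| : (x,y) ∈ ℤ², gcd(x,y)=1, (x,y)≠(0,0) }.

translate: b→-1 (≡5 mod 6), so (3,5,4)→(3,-1,2)
flip: (3,-1,2)→(2,1,3)
reduced (well bottom): (2,1,3) with a≤c, −a<b≤a
well minimum |f| = |-2| = 2 (negative-definite)

2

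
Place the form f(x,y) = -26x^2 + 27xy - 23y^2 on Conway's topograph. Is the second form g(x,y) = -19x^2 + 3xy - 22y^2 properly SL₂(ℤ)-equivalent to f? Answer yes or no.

D₁ = -1663, D₂ = -1663
f is negative-definite; reduce −f:
−f: translate: b→25 (≡-27 mod 52), so (26,-27,23)→(26,25,22)
−f: flip: (26,25,22)→(22,-25,26)
−f: translate: b→19 (≡-25 mod 44), so (22,-25,26)→(22,19,23)
−f: reduced (well bottom): (22,19,23) with a≤c, −a<b≤a
flip sign back: reduced form of f is (-22,-19,-23)
g is negative-definite; reduce −g:
−g: reduced (well bottom): (19,-3,22) with a≤c, −a<b≤a
flip sign back: reduced form of g is (-19,3,-22)
reduced forms (-22, -19, -23) vs (-19, 3, -22) ⇒ inequivalent

no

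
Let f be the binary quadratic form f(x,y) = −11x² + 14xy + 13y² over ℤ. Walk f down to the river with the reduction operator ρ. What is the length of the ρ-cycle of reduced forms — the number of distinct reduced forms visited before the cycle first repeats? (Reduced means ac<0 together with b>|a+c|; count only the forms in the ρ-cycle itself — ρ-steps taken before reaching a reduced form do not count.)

D = 768, ⌊√D⌋ = 27
river: ρ → (13,12,-12)
river: ρ → (-12,12,13)
river: ρ → (13,14,-11)
river: ρ → (-11,8,16)
river: ρ → (16,24,-3)
river: ρ → (-3,24,16)
river: ρ → (16,8,-11)
river: ρ → (-11,14,13)
ρ-cycle length = 8 (tail of 0 descent steps not counted)

8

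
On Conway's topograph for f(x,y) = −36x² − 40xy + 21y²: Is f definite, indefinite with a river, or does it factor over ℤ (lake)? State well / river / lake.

D = b²−4ac = (-40)² − 4·(-36)·21 = 4624
D = 68² is a perfect square ⇒ form factors over ℤ ⇒ lakes

lake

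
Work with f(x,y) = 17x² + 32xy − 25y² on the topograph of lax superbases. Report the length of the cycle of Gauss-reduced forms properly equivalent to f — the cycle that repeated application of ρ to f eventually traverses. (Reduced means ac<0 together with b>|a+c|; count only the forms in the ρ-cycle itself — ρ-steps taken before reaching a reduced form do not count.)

D = 2724, ⌊√D⌋ = 52
river: ρ → (-25,18,24)
river: ρ → (24,30,-19)
river: ρ → (-19,46,8)
river: ρ → (8,50,-7)
river: ρ → (-7,48,15)
river: ρ → (15,42,-16)
river: ρ → (-16,22,35)
river: ρ → (35,48,-3)
river: ρ → (-3,48,35)
river: ρ → (35,22,-16)
river: ρ → (-16,42,15)
river: ρ → (15,48,-7)
river: ρ → (-7,50,8)
river: ρ → (8,46,-19)
river: ρ → (-19,30,24)
river: ρ → (24,18,-25)
river: ρ → (-25,32,17)
river: ρ → (17,36,-21)
river: ρ → (-21,48,5)
river: ρ → (5,52,-1)
river: ρ → (-1,52,5)
river: ρ → (5,48,-21)
river: ρ → (-21,36,17)
river: ρ → (17,32,-25)
ρ-cycle length = 24 (tail of 0 descent steps not counted)

24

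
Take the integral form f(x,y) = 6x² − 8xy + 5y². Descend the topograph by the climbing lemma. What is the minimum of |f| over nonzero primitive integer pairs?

translate: b→4 (≡-8 mod 12), so (6,-8,5)→(6,4,3)
flip: (6,4,3)→(3,-4,6)
translate: b→2 (≡-4 mod 6), so (3,-4,6)→(3,2,5)
reduced (well bottom): (3,2,5) with a≤c, −a<b≤a
well minimum = a = 3

3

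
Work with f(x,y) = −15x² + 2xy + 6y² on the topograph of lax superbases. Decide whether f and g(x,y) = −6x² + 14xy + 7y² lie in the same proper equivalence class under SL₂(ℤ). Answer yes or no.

D₁ = 364, D₂ = 364
river cycle of f (length 8): (6, 10, -11), (-11, 12, 5), (5, 18, -2), (-2, 18, 5), (5, 12, -11), (-11, 10, 6), (6, 14, -7), (-7, 14, 6)
river cycle of g (length 8): (7, 14, -6), (-6, 10, 11), (11, 12, -5), (-5, 18, 2), (2, 18, -5), (-5, 12, 11), (11, 10, -6), (-6, 14, 7)
cycles differ ⇒ inequivalent

no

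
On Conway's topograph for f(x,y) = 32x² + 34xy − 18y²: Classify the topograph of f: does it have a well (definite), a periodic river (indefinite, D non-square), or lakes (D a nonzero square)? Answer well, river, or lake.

D = b²−4ac = 34² − 4·32·(-18) = 3460
D > 0 non-square ⇒ indefinite ⇒ periodic river

river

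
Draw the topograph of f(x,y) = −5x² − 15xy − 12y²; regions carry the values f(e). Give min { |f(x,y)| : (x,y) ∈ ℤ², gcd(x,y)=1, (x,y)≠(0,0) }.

translate: b→5 (≡15 mod 10), so (5,15,12)→(5,5,2)
flip: (5,5,2)→(2,-5,5)
translate: b→-1 (≡-5 mod 4), so (2,-5,5)→(2,-1,2)
flip: (2,-1,2)→(2,1,2)
reduced (well bottom): (2,1,2) with a≤c, −a<b≤a
well minimum |f| = |-2| = 2 (negative-definite)

2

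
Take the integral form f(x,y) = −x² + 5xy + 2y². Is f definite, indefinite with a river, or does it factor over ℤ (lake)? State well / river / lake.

D = b²−4ac = 5² − 4·(-1)·2 = 33
D > 0 non-square ⇒ indefinite ⇒ periodic river

river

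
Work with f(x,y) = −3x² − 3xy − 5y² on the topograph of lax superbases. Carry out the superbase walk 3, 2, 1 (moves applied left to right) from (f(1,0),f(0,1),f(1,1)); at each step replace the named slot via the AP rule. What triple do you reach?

start (-3,-5,-11) = (f(1,0),f(0,1),f(1,1))
replace slot 3: 2·((-3)+(-5)) − (-11) = -5 → (-3,-5,-5)
replace slot 2: 2·((-3)+(-5)) − (-5) = -11 → (-3,-11,-5)
replace slot 1: 2·((-11)+(-5)) − (-3) = -29 → (-29,-11,-5)

-29,-11,-5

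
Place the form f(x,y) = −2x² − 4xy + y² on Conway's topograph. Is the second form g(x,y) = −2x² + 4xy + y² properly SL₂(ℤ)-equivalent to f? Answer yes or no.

D₁ = 24, D₂ = 24
river cycle of f (length 2): (1, 4, -2), (-2, 4, 1)
river cycle of g (length 2): (1, 4, -2), (-2, 4, 1)
cycles coincide ⇒ equivalent

yes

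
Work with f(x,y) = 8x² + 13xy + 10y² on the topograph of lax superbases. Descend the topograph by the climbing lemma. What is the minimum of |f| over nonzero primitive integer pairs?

translate: b→-3 (≡13 mod 16), so (8,13,10)→(8,-3,5)
flip: (8,-3,5)→(5,3,8)
reduced (well bottom): (5,3,8) with a≤c, −a<b≤a
well minimum = a = 5

5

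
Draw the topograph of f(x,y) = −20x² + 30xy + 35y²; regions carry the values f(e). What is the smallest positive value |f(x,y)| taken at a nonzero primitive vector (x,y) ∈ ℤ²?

river: ρ → (35,40,-15)
river: ρ → (-15,50,20)
river: ρ → (20,30,-35)
river: ρ → (-35,40,15)
river: ρ → (15,50,-20)
river: ρ → (-20,30,35)
closes: descent 0, river 6
min |a| on river = 15

15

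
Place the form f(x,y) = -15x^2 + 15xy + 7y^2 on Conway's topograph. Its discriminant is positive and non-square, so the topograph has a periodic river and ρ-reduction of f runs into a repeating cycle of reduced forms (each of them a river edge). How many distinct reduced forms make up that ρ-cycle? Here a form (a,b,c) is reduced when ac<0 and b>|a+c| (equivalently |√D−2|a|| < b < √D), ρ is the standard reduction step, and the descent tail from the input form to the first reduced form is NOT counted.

D = 645, ⌊√D⌋ = 25
river: ρ → (7,13,-17)
river: ρ → (-17,21,3)
river: ρ → (3,21,-17)
river: ρ → (-17,13,7)
river: ρ → (7,15,-15)
river: ρ → (-15,15,7)
ρ-cycle length = 6 (tail of 0 descent steps not counted)

6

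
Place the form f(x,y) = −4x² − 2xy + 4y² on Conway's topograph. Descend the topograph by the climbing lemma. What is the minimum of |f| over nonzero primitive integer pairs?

descent: ρ → (4,2,-4)  [lands on river]
river: ρ → (-4,6,2)
river: ρ → (2,6,-4)
river: ρ → (-4,2,4)
river: ρ → (4,6,-2)
river: ρ → (-2,6,4)
closes: descent 1, river 6
min |a| on river = 2

2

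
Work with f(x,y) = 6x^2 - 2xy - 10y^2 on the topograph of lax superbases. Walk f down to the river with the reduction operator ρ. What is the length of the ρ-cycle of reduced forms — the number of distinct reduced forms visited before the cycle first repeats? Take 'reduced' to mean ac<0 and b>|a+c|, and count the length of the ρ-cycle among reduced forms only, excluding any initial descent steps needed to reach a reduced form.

D = 244, ⌊√D⌋ = 15
descent: ρ → (-10,2,6)
descent: ρ → (6,10,-6)  [lands on river]
river: ρ → (-6,14,2)
river: ρ → (2,14,-6)
river: ρ → (-6,10,6)
river: ρ → (6,14,-2)
river: ρ → (-2,14,6)
ρ-cycle length = 6 (tail of 2 descent steps not counted)

6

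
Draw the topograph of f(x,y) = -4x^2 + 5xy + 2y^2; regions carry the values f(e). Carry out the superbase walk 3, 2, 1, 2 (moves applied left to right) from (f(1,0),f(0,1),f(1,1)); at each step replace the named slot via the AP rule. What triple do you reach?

start (-4,2,3) = (f(1,0),f(0,1),f(1,1))
replace slot 3: 2·((-4)+2) − 3 = -7 → (-4,2,-7)
replace slot 2: 2·((-4)+(-7)) − 2 = -24 → (-4,-24,-7)
replace slot 1: 2·((-24)+(-7)) − (-4) = -58 → (-58,-24,-7)
replace slot 2: 2·((-58)+(-7)) − (-24) = -106 → (-58,-106,-7)

-58,-106,-7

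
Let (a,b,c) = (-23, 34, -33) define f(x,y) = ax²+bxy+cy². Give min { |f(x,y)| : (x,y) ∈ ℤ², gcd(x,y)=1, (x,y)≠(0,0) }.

translate: b→12 (≡-34 mod 46), so (23,-34,33)→(23,12,22)
flip: (23,12,22)→(22,-12,23)
reduced (well bottom): (22,-12,23) with a≤c, −a<b≤a
well minimum |f| = |-22| = 22 (negative-definite)

22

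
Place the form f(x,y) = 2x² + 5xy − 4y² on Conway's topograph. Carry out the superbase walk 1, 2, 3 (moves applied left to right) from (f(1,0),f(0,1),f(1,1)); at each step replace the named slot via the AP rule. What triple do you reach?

start (2,-4,3) = (f(1,0),f(0,1),f(1,1))
replace slot 1: 2·((-4)+3) − 2 = -4 → (-4,-4,3)
replace slot 2: 2·((-4)+3) − (-4) = 2 → (-4,2,3)
replace slot 3: 2·((-4)+2) − 3 = -7 → (-4,2,-7)

-4,2,-7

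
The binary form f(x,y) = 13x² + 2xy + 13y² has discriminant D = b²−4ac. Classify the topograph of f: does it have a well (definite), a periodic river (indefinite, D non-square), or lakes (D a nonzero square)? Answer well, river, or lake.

D = b²−4ac = 2² − 4·13·13 = -672
D < 0 ⇒ definite ⇒ every region one sign ⇒ single well

well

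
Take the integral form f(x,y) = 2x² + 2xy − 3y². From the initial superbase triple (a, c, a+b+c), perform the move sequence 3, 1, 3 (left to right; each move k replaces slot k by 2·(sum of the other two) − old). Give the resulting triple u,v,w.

start (2,-3,1) = (f(1,0),f(0,1),f(1,1))
replace slot 3: 2·(2+(-3)) − 1 = -3 → (2,-3,-3)
replace slot 1: 2·((-3)+(-3)) − 2 = -14 → (-14,-3,-3)
replace slot 3: 2·((-14)+(-3)) − (-3) = -31 → (-14,-3,-31)

-14,-3,-31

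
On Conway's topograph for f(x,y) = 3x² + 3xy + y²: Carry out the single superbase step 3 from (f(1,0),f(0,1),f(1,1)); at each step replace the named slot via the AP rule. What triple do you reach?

start (3,1,7) = (f(1,0),f(0,1),f(1,1))
replace slot 3: 2·(3+1) − 7 = 1 → (3,1,1)

3,1,1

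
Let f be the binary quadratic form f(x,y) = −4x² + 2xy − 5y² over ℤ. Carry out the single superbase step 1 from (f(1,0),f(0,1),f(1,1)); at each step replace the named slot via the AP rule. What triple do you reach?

start (-4,-5,-7) = (f(1,0),f(0,1),f(1,1))
replace slot 1: 2·((-5)+(-7)) − (-4) = -20 → (-20,-5,-7)

-20,-5,-7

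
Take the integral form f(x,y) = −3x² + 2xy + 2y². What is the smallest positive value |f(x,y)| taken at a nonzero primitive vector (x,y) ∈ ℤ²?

river: ρ → (2,2,-3)
river: ρ → (-3,4,1)
river: ρ → (1,4,-3)
river: ρ → (-3,2,2)
closes: descent 0, river 4
min |a| on river = 1

1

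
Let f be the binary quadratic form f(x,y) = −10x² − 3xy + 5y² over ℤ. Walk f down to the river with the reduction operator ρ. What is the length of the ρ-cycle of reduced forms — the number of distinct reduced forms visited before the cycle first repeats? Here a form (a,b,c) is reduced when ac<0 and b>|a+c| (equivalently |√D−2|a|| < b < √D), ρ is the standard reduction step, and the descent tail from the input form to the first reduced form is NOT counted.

D = 209, ⌊√D⌋ = 14
descent: ρ → (5,13,-2)  [lands on river]
river: ρ → (-2,11,11)
river: ρ → (11,11,-2)
river: ρ → (-2,13,5)
river: ρ → (5,7,-8)
river: ρ → (-8,9,4)
river: ρ → (4,7,-10)
river: ρ → (-10,13,1)
river: ρ → (1,13,-10)
river: ρ → (-10,7,4)
river: ρ → (4,9,-8)
river: ρ → (-8,7,5)
ρ-cycle length = 12 (tail of 1 descent step not counted)

12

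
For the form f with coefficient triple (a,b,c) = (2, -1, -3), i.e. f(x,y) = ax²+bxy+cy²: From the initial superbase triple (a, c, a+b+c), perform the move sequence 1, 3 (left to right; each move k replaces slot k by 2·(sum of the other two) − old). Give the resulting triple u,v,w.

start (2,-3,-2) = (f(1,0),f(0,1),f(1,1))
replace slot 1: 2·((-3)+(-2)) − 2 = -12 → (-12,-3,-2)
replace slot 3: 2·((-12)+(-3)) − (-2) = -28 → (-12,-3,-28)

-12,-3,-28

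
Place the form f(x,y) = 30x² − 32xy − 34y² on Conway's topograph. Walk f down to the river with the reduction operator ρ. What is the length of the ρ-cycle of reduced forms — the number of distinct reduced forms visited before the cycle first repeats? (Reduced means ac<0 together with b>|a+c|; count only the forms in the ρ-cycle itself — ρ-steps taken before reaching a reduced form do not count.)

D = 5104, ⌊√D⌋ = 71
descent: ρ → (-34,32,30)  [lands on river]
river: ρ → (30,28,-36)
river: ρ → (-36,44,22)
river: ρ → (22,44,-36)
river: ρ → (-36,28,30)
river: ρ → (30,32,-34)
river: ρ → (-34,36,28)
river: ρ → (28,20,-42)
river: ρ → (-42,64,6)
river: ρ → (6,68,-20)
river: ρ → (-20,52,30)
river: ρ → (30,68,-4)
river: ρ → (-4,68,30)
river: ρ → (30,52,-20)
river: ρ → (-20,68,6)
river: ρ → (6,64,-42)
river: ρ → (-42,20,28)
river: ρ → (28,36,-34)
ρ-cycle length = 18 (tail of 1 descent step not counted)

18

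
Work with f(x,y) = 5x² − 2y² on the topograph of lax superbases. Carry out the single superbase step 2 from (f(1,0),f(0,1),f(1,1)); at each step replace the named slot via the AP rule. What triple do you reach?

start (5,-2,3) = (f(1,0),f(0,1),f(1,1))
replace slot 2: 2·(5+3) − (-2) = 18 → (5,18,3)

5,18,3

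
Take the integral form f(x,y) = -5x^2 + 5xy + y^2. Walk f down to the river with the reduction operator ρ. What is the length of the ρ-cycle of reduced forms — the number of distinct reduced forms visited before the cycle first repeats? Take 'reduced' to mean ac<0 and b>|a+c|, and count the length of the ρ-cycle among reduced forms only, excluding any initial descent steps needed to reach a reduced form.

D = 45, ⌊√D⌋ = 6
river: ρ → (1,5,-5)
river: ρ → (-5,5,1)
ρ-cycle length = 2 (tail of 0 descent steps not counted)

2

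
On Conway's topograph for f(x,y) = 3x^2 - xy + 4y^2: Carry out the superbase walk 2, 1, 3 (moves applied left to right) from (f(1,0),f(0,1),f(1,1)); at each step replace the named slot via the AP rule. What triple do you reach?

start (3,4,6) = (f(1,0),f(0,1),f(1,1))
replace slot 2: 2·(3+6) − 4 = 14 → (3,14,6)
replace slot 1: 2·(14+6) − 3 = 37 → (37,14,6)
replace slot 3: 2·(37+14) − 6 = 96 → (37,14,96)

37,14,96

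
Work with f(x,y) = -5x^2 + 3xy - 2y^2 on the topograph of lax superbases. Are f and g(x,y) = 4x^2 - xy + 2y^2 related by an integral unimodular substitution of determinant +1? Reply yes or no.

D₁ = -31, D₂ = -31
f is negative-definite; reduce −f:
−f: flip: (5,-3,2)→(2,3,5)
−f: translate: b→-1 (≡3 mod 4), so (2,3,5)→(2,-1,4)
−f: reduced (well bottom): (2,-1,4) with a≤c, −a<b≤a
flip sign back: reduced form of f is (-2,1,-4)
g: flip: (4,-1,2)→(2,1,4)
g: reduced (well bottom): (2,1,4) with a≤c, −a<b≤a
reduced forms (-2, 1, -4) vs (2, 1, 4) ⇒ inequivalent

no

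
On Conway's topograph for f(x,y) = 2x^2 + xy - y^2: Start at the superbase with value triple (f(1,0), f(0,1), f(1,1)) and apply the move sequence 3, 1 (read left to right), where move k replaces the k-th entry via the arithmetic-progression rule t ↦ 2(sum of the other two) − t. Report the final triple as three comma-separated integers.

start (2,-1,2) = (f(1,0),f(0,1),f(1,1))
replace slot 3: 2·(2+(-1)) − 2 = 0 → (2,-1,0)
replace slot 1: 2·((-1)+0) − 2 = -4 → (-4,-1,0)

-4,-1,0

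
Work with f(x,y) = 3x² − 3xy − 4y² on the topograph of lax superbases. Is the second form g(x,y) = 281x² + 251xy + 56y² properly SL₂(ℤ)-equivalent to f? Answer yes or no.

D₁ = 57, D₂ = 57
river cycle of f (length 6): (-4, 3, 3), (3, 3, -4), (-4, 5, 2), (2, 7, -1), (-1, 7, 2), (2, 5, -4)
river cycle of g (length 6): (3, 3, -4), (-4, 5, 2), (2, 7, -1), (-1, 7, 2), (2, 5, -4), (-4, 3, 3)
cycles coincide ⇒ equivalent

yes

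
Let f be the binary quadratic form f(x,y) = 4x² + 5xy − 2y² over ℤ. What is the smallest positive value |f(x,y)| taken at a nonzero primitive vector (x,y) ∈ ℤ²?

river: ρ → (-2,7,1)
river: ρ → (1,7,-2)
river: ρ → (-2,5,4)
river: ρ → (4,3,-3)
river: ρ → (-3,3,4)
river: ρ → (4,5,-2)
closes: descent 0, river 6
min |a| on river = 1

1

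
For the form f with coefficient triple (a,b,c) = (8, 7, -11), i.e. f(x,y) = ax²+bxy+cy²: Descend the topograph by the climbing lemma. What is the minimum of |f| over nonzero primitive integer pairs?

river: ρ → (-11,15,4)
river: ρ → (4,17,-7)
river: ρ → (-7,11,10)
river: ρ → (10,9,-8)
river: ρ → (-8,7,11)
river: ρ → (11,15,-4)
river: ρ → (-4,17,7)
river: ρ → (7,11,-10)
river: ρ → (-10,9,8)
river: ρ → (8,7,-11)
closes: descent 0, river 10
min |a| on river = 4

4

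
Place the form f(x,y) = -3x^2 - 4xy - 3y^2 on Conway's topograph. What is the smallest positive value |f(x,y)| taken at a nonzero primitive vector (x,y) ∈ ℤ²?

translate: b→-2 (≡4 mod 6), so (3,4,3)→(3,-2,2)
flip: (3,-2,2)→(2,2,3)
reduced (well bottom): (2,2,3) with a≤c, −a<b≤a
well minimum |f| = |-2| = 2 (negative-definite)

2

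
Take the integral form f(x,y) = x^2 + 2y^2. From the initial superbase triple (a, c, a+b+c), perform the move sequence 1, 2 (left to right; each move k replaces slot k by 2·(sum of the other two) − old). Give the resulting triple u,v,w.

start (1,2,3) = (f(1,0),f(0,1),f(1,1))
replace slot 1: 2·(2+3) − 1 = 9 → (9,2,3)
replace slot 2: 2·(9+3) − 2 = 22 → (9,22,3)

9,22,3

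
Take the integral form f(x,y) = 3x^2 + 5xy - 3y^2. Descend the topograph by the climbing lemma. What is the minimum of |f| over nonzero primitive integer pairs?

river: ρ → (-3,7,1)
river: ρ → (1,7,-3)
river: ρ → (-3,5,3)
river: ρ → (3,7,-1)
river: ρ → (-1,7,3)
river: ρ → (3,5,-3)
closes: descent 0, river 6
min |a| on river = 1

1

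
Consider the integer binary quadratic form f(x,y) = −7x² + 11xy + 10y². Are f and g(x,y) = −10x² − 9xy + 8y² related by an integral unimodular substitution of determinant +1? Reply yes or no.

D₁ = 401, D₂ = 401
river cycle of f (length 10): (10, 9, -8), (-8, 7, 11), (11, 15, -4), (-4, 17, 7), (7, 11, -10), (-10, 9, 8), (8, 7, -11), (-11, 15, 4), (4, 17, -7), (-7, 11, 10)
river cycle of g (length 10): (8, 9, -10), (-10, 11, 7), (7, 17, -4), (-4, 15, 11), (11, 7, -8), (-8, 9, 10), (10, 11, -7), (-7, 17, 4), (4, 15, -11), (-11, 7, 8)
cycles differ ⇒ inequivalent

no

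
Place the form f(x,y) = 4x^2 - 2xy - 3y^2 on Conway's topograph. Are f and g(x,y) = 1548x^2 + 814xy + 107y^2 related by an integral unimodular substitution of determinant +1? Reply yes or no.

D₁ = 52, D₂ = 52
river cycle of f (length 10): (-3, 2, 4), (4, 6, -1), (-1, 6, 4), (4, 2, -3), (-3, 4, 3), (3, 2, -4), (-4, 6, 1), (1, 6, -4), (-4, 2, 3), (3, 4, -3)
river cycle of g (length 10): (4, 6, -1), (-1, 6, 4), (4, 2, -3), (-3, 4, 3), (3, 2, -4), (-4, 6, 1), (1, 6, -4), (-4, 2, 3), (3, 4, -3), (-3, 2, 4)
cycles coincide ⇒ equivalent

yes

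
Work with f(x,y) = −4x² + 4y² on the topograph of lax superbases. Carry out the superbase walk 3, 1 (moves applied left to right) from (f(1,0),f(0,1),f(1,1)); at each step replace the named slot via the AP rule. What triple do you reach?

start (-4,4,0) = (f(1,0),f(0,1),f(1,1))
replace slot 3: 2·((-4)+4) − 0 = 0 → (-4,4,0)
replace slot 1: 2·(4+0) − (-4) = 12 → (12,4,0)

12,4,0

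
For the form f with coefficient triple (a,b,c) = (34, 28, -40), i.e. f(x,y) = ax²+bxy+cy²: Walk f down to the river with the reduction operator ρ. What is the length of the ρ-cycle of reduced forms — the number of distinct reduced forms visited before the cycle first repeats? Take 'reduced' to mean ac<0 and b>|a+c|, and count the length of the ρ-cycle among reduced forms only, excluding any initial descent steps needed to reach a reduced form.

D = 6224, ⌊√D⌋ = 78
river: ρ → (-40,52,22)
river: ρ → (22,36,-56)
river: ρ → (-56,76,2)
river: ρ → (2,76,-56)
river: ρ → (-56,36,22)
river: ρ → (22,52,-40)
river: ρ → (-40,28,34)
river: ρ → (34,40,-34)
river: ρ → (-34,28,40)
river: ρ → (40,52,-22)
river: ρ → (-22,36,56)
river: ρ → (56,76,-2)
river: ρ → (-2,76,56)
river: ρ → (56,36,-22)
river: ρ → (-22,52,40)
river: ρ → (40,28,-34)
river: ρ → (-34,40,34)
river: ρ → (34,28,-40)
ρ-cycle length = 18 (tail of 0 descent steps not counted)

18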